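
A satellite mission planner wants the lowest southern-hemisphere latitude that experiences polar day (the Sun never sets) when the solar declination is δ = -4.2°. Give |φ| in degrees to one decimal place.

|φ| = 85.8°

Polar day requires cos H₀ = −tan φ tan δ ≤ −1, i.e. tan φ tan δ ≥ 1.
The boundary is |tan φ| · |tan δ| = 1, so |φ| = 90° − |δ| = 90° − 4.2° = 85.8° in the southern hemisphere.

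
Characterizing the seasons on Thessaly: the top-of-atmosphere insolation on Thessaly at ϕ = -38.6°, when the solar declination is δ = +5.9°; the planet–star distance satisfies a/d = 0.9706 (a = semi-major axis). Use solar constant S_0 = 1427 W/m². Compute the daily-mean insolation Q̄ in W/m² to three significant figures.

cos h₀ = −tan(-38.6°) tan(+5.900°) = 0.0825, h₀ = 1.4882 rad.
Bracket: h₀ sin ϕ sin δ + cos ϕ cos δ sin h₀ = 1.4882×-0.62388×0.10279 + 0.78152×0.99470×0.99659 = -0.095436 + 0.774727 = 0.679291.
Inverse-square distance factor (a/d)² = 0.9706² = 0.942064.
Q̄ = (S_0/π) × 0.942064 × [bracket] = (1427/π) × 0.942064 × 0.679291 = 290.7 W/m².

Q̄ ≈ 291 W/m²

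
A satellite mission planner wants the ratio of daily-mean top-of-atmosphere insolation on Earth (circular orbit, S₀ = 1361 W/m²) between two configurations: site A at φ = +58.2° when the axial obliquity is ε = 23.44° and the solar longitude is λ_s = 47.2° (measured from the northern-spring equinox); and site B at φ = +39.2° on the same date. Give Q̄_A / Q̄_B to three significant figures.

— Configuration A (φ=+58.2°):
Solar declination: sin δ = sin ε · sin λ_s = sin 23.44° × sin 47.2° = 0.29187, so δ = +16.970°.
cos H₀ = −tan(+58.2°) tan(+16.970°) = -0.4922, H₀ = 2.0854 rad.
Bracket: H₀ sin φ sin δ + cos φ cos δ sin H₀ = 2.0854×0.84989×0.29187 + 0.52696×0.95646×0.87050 = 0.517299 + 0.438746 = 0.956045.
Q̄ = (S₀/π) × [bracket] = (1361/π) × 0.956045 = 414.18 W/m².
— Configuration B (φ=+39.2°):
cos H₀ = −tan(+39.2°) tan(+16.970°) = -0.2489, H₀ = 1.8223 rad.
Bracket: H₀ sin φ sin δ + cos φ cos δ sin H₀ = 1.8223×0.63203×0.29187 + 0.77494×0.95646×0.96853 = 0.336161 + 0.717874 = 1.054035.
Q̄ = (S₀/π) × [bracket] = (1361/π) × 1.054035 = 456.63 W/m².
Ratio Q̄_A / Q̄_B = 414.18 / 456.63 = 0.9070.

Q̄_A / Q̄_B ≈ 0.907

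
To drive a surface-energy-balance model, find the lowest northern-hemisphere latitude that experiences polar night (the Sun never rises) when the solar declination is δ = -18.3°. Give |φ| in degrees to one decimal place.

|φ| = 71.7°

Polar night requires cos H₀ = −tan φ tan δ ≥ 1, i.e. tan φ tan δ ≤ −1.
The boundary is |tan φ| · |tan δ| = 1, so |φ| = 90° − |δ| = 90° − 18.3° = 71.7° in the northern hemisphere.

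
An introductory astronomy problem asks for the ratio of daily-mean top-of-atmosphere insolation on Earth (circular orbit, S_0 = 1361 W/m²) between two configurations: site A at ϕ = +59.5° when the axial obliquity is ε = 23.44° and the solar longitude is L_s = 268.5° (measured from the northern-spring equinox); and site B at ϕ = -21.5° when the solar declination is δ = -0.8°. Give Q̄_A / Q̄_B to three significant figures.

— Configuration A (ϕ=+59.5°):
Solar declination: sin δ = sin ε · sin L_s = sin 23.44° × sin 268.5° = -0.39765, so δ = -23.431°.
cos h₀ = −tan(+59.5°) tan(-23.431°) = 0.7358, h₀ = 0.7440 rad.
Bracket: h₀ sin ϕ sin δ + cos ϕ cos δ sin h₀ = 0.7440×0.86163×-0.39765 + 0.50754×0.91754×0.67725 = -0.254915 + 0.315387 = 0.060472.
Q̄ = (S_0/π) × [bracket] = (1361/π) × 0.060472 = 26.198 W/m².
— Configuration B (ϕ=-21.5°):
cos h₀ = −tan(-21.5°) tan(-0.800°) = -0.0055, h₀ = 1.5763 rad.
Bracket: h₀ sin ϕ sin δ + cos ϕ cos δ sin h₀ = 1.5763×-0.36650×-0.01396 + 0.93042×0.99990×0.99998 = 0.008065 + 0.930308 = 0.938373.
Q̄ = (S_0/π) × [bracket] = (1361/π) × 0.938373 = 406.52 W/m².
Ratio Q̄_A / Q̄_B = 26.198 / 406.52 = 0.06444.

Q̄_A / Q̄_B ≈ 0.0644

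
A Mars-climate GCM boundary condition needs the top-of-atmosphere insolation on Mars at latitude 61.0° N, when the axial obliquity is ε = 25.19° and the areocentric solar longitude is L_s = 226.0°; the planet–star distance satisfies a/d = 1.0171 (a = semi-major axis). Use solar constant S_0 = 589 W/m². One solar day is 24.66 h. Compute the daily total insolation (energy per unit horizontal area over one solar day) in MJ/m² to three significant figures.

sin δ = sin 25.19° × sin 226.0° = -0.30617, so δ = -17.828°.
cos h₀ = −tan(+61.0°) tan(-17.828°) = 0.5802, h₀ = 0.9518 rad.
Bracket: h₀ sin ϕ sin δ + cos ϕ cos δ sin h₀ = 0.9518×0.87462×-0.30617 + 0.48481×0.95198×0.81447 = -0.254875 + 0.375902 = 0.121027.
Inverse-square distance factor (a/d)² = 1.0171² = 1.034492.
Q̄ = (S_0/π) × 1.034492 × [bracket] = (589/π) × 1.034492 × 0.121027 = 23.473 W/m².
Daily total = Q̄ × 24.66 h × 3600 s/h = 23.473 × 24.66 × 3600 / 10⁶ = 2.084 MJ/m².

2.08 MJ/m²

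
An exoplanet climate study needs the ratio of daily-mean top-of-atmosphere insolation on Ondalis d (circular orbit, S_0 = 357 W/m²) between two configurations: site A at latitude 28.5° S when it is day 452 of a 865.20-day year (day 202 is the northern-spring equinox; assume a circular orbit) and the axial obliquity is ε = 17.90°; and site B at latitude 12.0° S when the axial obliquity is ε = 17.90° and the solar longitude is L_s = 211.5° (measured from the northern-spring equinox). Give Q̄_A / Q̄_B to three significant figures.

Q̄_A / Q̄_B ≈ 0.616

— Configuration A (ϕ=-28.5°):
Solar longitude: L_s = 360° × (452 − 202)/865.20 = 104.022°.
sin δ = sin 17.90° × sin 104.022° = 0.29820, so δ = +17.349°.
cos h₀ = −tan(-28.5°) tan(+17.349°) = 0.1696, h₀ = 1.4003 rad.
Bracket: h₀ sin ϕ sin δ + cos ϕ cos δ sin h₀ = 1.4003×-0.47716×0.29820 + 0.87882×0.95450×0.98551 = -0.199247 + 0.826679 = 0.627432.
Q̄ = (S_0/π) × [bracket] = (357/π) × 0.627432 = 71.299 W/m².
— Configuration B (ϕ=-12.0°):
Solar declination: sin δ = sin ε · sin L_s = sin 17.90° × sin 211.5° = -0.16059, so δ = -9.241°.
cos h₀ = −tan(-12.0°) tan(-9.241°) = -0.0346, h₀ = 1.6054 rad.
Bracket: h₀ sin ϕ sin δ + cos ϕ cos δ sin h₀ = 1.6054×-0.20791×-0.16059 + 0.97815×0.98702×0.99940 = 0.053602 + 0.964874 = 1.018476.
Q̄ = (S_0/π) × [bracket] = (357/π) × 1.018476 = 115.74 W/m².
Ratio Q̄_A / Q̄_B = 71.299 / 115.74 = 0.6160.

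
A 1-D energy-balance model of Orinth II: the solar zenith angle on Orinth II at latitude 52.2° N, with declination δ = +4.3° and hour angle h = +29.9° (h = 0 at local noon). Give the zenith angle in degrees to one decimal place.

θ_z = 53.9°

cos θ_z = sin ϕ sin δ + cos ϕ cos δ cos h = 0.059245 + 0.529832 = 0.589077.
θ_z = arccos(0.589077) = 53.9°.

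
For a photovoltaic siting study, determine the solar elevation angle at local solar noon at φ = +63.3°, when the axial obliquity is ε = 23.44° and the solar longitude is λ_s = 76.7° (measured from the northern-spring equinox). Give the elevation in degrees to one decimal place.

49.5°

Solar declination: sin δ = sin ε · sin λ_s = sin 23.44° × sin 76.7° = 0.38712, so δ = +22.775°.
At local noon the hour angle is zero, so the zenith angle equals |φ − δ| = |+63.3° − (+22.775°)| = 40.525°.
Elevation = 90° − 40.525° = 49.5°.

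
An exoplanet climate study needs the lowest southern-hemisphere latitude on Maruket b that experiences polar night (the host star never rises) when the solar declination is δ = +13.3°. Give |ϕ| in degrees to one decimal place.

|ϕ| = 76.7°

Polar night requires cos h₀ = −tan ϕ tan δ ≥ 1, i.e. tan ϕ tan δ ≤ −1.
The boundary is |tan ϕ| · |tan δ| = 1, so |ϕ| = 90° − |δ| = 90° − 13.3° = 76.7° in the southern hemisphere.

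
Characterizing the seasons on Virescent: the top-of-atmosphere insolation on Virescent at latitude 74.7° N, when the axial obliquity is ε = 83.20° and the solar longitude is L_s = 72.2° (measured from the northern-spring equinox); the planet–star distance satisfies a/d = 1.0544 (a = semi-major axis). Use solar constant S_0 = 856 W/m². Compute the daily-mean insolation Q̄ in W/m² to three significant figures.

Solar declination: sin δ = sin ε · sin L_s = sin 83.20° × sin 72.2° = 0.94543, so δ = +70.985°.
cos h₀ = −tan(+74.7°) tan(+70.985°) = -10.6068 ≤ −1 ⇒ polar day, h₀ = π.
Bracket: h₀ sin ϕ sin δ + cos ϕ cos δ sin h₀ = 3.1416×0.96456×0.94543 + 0.26387×0.32582×0.00000 = 2.864900 + 0.000000 = 2.864900.
Inverse-square distance factor (a/d)² = 1.0544² = 1.111759.
Q̄ = (S_0/π) × 1.111759 × [bracket] = (856/π) × 1.111759 × 2.864900 = 867.8 W/m².

Q̄ ≈ 868 W/m²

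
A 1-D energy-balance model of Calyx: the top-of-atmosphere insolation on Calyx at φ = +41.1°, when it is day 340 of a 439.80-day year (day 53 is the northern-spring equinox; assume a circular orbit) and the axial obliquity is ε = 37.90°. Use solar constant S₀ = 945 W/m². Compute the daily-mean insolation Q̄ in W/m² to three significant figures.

Q̄ ≈ 65.6 W/m²

Solar longitude: λ_s = 360° × (340 − 53)/439.80 = 234.925°.
sin δ = sin 37.90° × sin 234.925° = -0.50273, so δ = -30.181°.
cos H₀ = −tan(+41.1°) tan(-30.181°) = 0.5073, H₀ = 1.0387 rad.
Bracket: H₀ sin φ sin δ + cos φ cos δ sin H₀ = 1.0387×0.65738×-0.50273 + 0.75356×0.86444×0.86175 = -0.343274 + 0.561350 = 0.218076.
Q̄ = (S₀/π) × [bracket] = (945/π) × 0.218076 = 65.60 W/m².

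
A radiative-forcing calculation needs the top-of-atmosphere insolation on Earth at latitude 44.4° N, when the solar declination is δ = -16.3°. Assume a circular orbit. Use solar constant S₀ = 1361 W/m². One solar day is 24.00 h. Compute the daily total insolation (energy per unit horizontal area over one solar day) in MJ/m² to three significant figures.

15.2 MJ/m²

cos H₀ = −tan(+44.4°) tan(-16.300°) = 0.2864, H₀ = 1.2804 rad.
Bracket: H₀ sin φ sin δ + cos φ cos δ sin H₀ = 1.2804×0.69966×-0.28067 + 0.71447×0.95981×0.95812 = -0.251437 + 0.657036 = 0.405599.
Q̄ = (S₀/π) × [bracket] = (1361/π) × 0.405599 = 175.71 W/m².
Daily total = Q̄ × 24.00 h × 3600 s/h = 175.71 × 24.00 × 3600 / 10⁶ = 15.18 MJ/m².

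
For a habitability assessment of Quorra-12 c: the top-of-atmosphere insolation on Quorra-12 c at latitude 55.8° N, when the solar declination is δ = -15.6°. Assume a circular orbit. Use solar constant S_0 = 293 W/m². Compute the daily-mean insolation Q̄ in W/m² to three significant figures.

cos h₀ = −tan(+55.8°) tan(-15.600°) = 0.4108, h₀ = 1.1474 rad.
Bracket: h₀ sin ϕ sin δ + cos ϕ cos δ sin h₀ = 1.1474×0.82708×-0.26892 + 0.56208×0.96316×0.91171 = -0.255203 + 0.493575 = 0.238372.
Q̄ = (S_0/π) × [bracket] = (293/π) × 0.238372 = 22.23 W/m².

Q̄ ≈ 22.2 W/m²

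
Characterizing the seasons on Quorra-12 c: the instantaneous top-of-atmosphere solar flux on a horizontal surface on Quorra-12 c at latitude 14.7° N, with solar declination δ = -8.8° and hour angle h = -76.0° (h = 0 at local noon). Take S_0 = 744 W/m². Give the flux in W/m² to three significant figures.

cos θ_z = sin ϕ sin δ + cos ϕ cos δ cos h = -0.038821 + 0.231249 = 0.192428.
Flux = S_0 · cos θ_z = 744 × 0.192428 = 143.2 W/m².

143 W/m²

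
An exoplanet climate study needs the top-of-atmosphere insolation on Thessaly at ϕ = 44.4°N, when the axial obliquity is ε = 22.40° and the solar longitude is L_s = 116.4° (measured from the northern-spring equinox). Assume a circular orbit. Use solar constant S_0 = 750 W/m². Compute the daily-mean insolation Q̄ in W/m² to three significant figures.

Solar declination: sin δ = sin ε · sin L_s = sin 22.40° × sin 116.4° = 0.34133, so δ = +19.958°.
cos h₀ = −tan(+44.4°) tan(+19.958°) = -0.3556, h₀ = 1.9344 rad.
Bracket: h₀ sin ϕ sin δ + cos ϕ cos δ sin h₀ = 1.9344×0.69966×0.34133 + 0.71447×0.93994×0.93463 = 0.461964 + 0.627659 = 1.089623.
Q̄ = (S_0/π) × [bracket] = (750/π) × 1.089623 = 260.1 W/m².

Q̄ ≈ 260 W/m²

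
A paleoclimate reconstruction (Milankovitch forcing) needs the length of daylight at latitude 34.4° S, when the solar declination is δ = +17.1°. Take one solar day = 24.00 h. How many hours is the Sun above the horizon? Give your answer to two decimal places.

10.38 h

cos H₀ = −tan φ · tan δ = −tan(-34.4°) × tan(+17.100°) = 0.2106, so H₀ = 1.3586 rad = 77.84°.
Daylight = 2H₀/(2π) × 24.00 h = (1.3586/π) × 24.00 = 10.38 h.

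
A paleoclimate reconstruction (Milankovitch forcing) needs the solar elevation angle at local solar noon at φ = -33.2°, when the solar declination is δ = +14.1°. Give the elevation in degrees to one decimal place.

At local noon the hour angle is zero, so the zenith angle equals |φ − δ| = |-33.2° − (+14.100°)| = 47.300°.
Elevation = 90° − 47.300° = 42.7°.

42.7°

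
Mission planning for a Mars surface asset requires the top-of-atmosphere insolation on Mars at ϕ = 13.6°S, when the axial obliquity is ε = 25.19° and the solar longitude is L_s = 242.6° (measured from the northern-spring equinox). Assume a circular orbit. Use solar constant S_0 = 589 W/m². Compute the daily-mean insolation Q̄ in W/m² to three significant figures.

Q̄ ≈ 196 W/m²

Solar declination: sin δ = sin ε · sin L_s = sin 25.19° × sin 242.6° = -0.37787, so δ = -22.202°.
cos h₀ = −tan(-13.6°) tan(-22.202°) = -0.0987, h₀ = 1.6697 rad.
Bracket: h₀ sin ϕ sin δ + cos ϕ cos δ sin h₀ = 1.6697×-0.23514×-0.37787 + 0.97196×0.92586×0.99511 = 0.148357 + 0.895498 = 1.043855.
Q̄ = (S_0/π) × [bracket] = (589/π) × 1.043855 = 195.7 W/m².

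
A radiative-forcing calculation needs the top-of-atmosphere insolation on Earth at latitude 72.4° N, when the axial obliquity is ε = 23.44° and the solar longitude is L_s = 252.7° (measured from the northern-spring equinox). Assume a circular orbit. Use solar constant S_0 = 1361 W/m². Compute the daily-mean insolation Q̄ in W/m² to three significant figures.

Solar declination: sin δ = sin ε · sin L_s = sin 23.44° × sin 252.7° = -0.37979, so δ = -22.321°.
cos h₀ = −tan(+72.4°) tan(-22.321°) = 1.2942 ≥ 1 ⇒ polar night, h₀ = 0 and Q̄ = 0.

Q̄ ≈ 0.00 W/m²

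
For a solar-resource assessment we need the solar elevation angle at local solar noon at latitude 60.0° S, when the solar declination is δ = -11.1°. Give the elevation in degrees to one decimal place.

41.1°

At local noon the hour angle is zero, so the zenith angle equals |φ − δ| = |-60.0° − (-11.100°)| = 48.900°.
Elevation = 90° − 48.900° = 41.1°.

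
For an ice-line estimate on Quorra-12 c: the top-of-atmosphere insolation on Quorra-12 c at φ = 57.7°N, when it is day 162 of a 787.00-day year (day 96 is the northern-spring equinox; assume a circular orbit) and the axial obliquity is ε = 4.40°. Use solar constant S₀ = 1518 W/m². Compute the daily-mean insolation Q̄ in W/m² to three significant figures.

Solar longitude: λ_s = 360° × (162 − 96)/787.00 = 30.191°.
sin δ = sin 4.40° × sin 30.191° = 0.03858, so δ = +2.211°.
cos H₀ = −tan(+57.7°) tan(+2.211°) = -0.0611, H₀ = 1.6319 rad.
Bracket: H₀ sin φ sin δ + cos φ cos δ sin H₀ = 1.6319×0.84526×0.03858 + 0.53435×0.99926×0.99813 = 0.053216 + 0.532956 = 0.586172.
Q̄ = (S₀/π) × [bracket] = (1518/π) × 0.586172 = 283.2 W/m².

Q̄ ≈ 283 W/m²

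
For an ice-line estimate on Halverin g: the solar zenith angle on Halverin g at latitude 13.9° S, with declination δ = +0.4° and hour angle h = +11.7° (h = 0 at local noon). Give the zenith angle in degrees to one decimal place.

θ_z = 18.4°

cos θ_z = sin φ sin δ + cos φ cos δ cos h = -0.001677 + 0.950525 = 0.948848.
θ_z = arccos(0.948848) = 18.4°.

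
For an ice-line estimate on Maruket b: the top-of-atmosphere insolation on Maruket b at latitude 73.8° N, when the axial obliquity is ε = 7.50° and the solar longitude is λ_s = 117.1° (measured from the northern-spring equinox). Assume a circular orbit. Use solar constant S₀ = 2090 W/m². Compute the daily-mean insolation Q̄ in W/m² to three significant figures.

Solar declination: sin δ = sin ε · sin λ_s = sin 7.50° × sin 117.1° = 0.11620, so δ = +6.673°.
cos H₀ = −tan(+73.8°) tan(+6.673°) = -0.4027, H₀ = 1.9852 rad.
Bracket: H₀ sin φ sin δ + cos φ cos δ sin H₀ = 1.9852×0.96029×0.11620 + 0.27899×0.99323×0.91534 = 0.221520 + 0.253642 = 0.475162.
Q̄ = (S₀/π) × [bracket] = (2090/π) × 0.475162 = 316.1 W/m².

Q̄ ≈ 316 W/m²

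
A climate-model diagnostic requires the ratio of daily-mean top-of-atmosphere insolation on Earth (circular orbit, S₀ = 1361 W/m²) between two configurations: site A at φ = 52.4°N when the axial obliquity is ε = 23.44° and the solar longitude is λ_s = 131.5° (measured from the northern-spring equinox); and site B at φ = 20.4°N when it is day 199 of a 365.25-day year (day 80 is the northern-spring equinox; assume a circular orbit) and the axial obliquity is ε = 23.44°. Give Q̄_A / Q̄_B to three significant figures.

— Configuration A (φ=+52.4°):
Solar declination: sin δ = sin ε · sin λ_s = sin 23.44° × sin 131.5° = 0.29793, so δ = +17.333°.
cos H₀ = −tan(+52.4°) tan(+17.333°) = -0.4053, H₀ = 1.9881 rad.
Bracket: H₀ sin φ sin δ + cos φ cos δ sin H₀ = 1.9881×0.79229×0.29793 + 0.61015×0.95459×0.91420 = 0.469285 + 0.532469 = 1.001754.
Q̄ = (S₀/π) × [bracket] = (1361/π) × 1.001754 = 433.98 W/m².
— Configuration B (φ=+20.4°):
Solar longitude: λ_s = 360° × (199 − 80)/365.25 = 117.290°.
sin δ = sin 23.44° × sin 117.290° = 0.35352, so δ = +20.702°.
cos H₀ = −tan(+20.4°) tan(+20.702°) = -0.1405, H₀ = 1.7118 rad.
Bracket: H₀ sin φ sin δ + cos φ cos δ sin H₀ = 1.7118×0.34857×0.35352 + 0.93728×0.93543×0.99007 = 0.210939 + 0.868054 = 1.078993.
Q̄ = (S₀/π) × [bracket] = (1361/π) × 1.078993 = 467.44 W/m².
Ratio Q̄_A / Q̄_B = 433.98 / 467.44 = 0.9284.

Q̄_A / Q̄_B ≈ 0.928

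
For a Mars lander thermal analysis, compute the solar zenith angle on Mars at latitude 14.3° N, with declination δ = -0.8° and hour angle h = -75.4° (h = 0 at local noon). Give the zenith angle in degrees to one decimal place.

θ_z = 76.1°

cos θ_z = sin ϕ sin δ + cos ϕ cos δ cos h = -0.003449 + 0.244235 = 0.240786.
θ_z = arccos(0.240786) = 76.1°.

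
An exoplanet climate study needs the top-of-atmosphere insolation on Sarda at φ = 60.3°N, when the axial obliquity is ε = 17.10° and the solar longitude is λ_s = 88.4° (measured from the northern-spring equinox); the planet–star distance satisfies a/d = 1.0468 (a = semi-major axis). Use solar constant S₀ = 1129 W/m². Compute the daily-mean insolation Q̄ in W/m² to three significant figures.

Solar declination: sin δ = sin ε · sin λ_s = sin 17.10° × sin 88.4° = 0.29393, so δ = +17.093°.
cos H₀ = −tan(+60.3°) tan(+17.093°) = -0.5391, H₀ = 2.1402 rad.
Bracket: H₀ sin φ sin δ + cos φ cos δ sin H₀ = 2.1402×0.86863×0.29393 + 0.49546×0.95583×0.84223 = 0.546428 + 0.398860 = 0.945288.
Inverse-square distance factor (a/d)² = 1.0468² = 1.095790.
Q̄ = (S₀/π) × 1.095790 × [bracket] = (1129/π) × 1.095790 × 0.945288 = 372.3 W/m².

Q̄ ≈ 372 W/m²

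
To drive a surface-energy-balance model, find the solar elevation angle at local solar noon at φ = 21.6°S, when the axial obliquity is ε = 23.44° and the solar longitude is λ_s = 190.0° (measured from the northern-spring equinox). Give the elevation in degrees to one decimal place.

Solar declination: sin δ = sin ε · sin λ_s = sin 23.44° × sin 190.0° = -0.06908, so δ = -3.961°.
At local noon the hour angle is zero, so the zenith angle equals |φ − δ| = |-21.6° − (-3.961°)| = 17.639°.
Elevation = 90° − 17.639° = 72.4°.

72.4°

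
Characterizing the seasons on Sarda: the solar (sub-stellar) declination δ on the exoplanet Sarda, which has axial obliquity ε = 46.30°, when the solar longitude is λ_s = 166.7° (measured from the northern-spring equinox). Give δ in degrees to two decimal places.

sin δ = sin ε · sin λ_s = sin 46.30° × sin 166.7° = 0.166318.
δ = arcsin(0.166318) = +9.57°.

δ = +9.57°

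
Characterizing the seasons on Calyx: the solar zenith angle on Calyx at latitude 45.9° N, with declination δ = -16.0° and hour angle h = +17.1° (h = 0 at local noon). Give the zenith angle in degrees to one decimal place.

cos θ_z = sin φ sin δ + cos φ cos δ cos h = -0.197942 + 0.639382 = 0.441440.
θ_z = arccos(0.441440) = 63.8°.

θ_z = 63.8°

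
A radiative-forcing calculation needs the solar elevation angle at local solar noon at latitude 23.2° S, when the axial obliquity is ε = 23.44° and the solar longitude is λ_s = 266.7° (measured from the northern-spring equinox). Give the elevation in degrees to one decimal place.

89.8°

Solar declination: sin δ = sin ε · sin λ_s = sin 23.44° × sin 266.7° = -0.39713, so δ = -23.399°.
At local noon the hour angle is zero, so the zenith angle equals |φ − δ| = |-23.2° − (-23.399°)| = 0.199°.
Elevation = 90° − 0.199° = 89.8°.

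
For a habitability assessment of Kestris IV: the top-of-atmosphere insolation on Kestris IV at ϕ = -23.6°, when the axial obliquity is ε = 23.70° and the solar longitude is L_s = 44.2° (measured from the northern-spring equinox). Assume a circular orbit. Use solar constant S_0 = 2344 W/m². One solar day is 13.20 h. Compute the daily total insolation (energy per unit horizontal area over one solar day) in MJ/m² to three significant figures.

25.2 MJ/m²

Solar declination: sin δ = sin ε · sin L_s = sin 23.70° × sin 44.2° = 0.28022, so δ = +16.274°.
cos h₀ = −tan(-23.6°) tan(+16.274°) = 0.1275, h₀ = 1.4429 rad.
Bracket: h₀ sin ϕ sin δ + cos ϕ cos δ sin h₀ = 1.4429×-0.40035×0.28022 + 0.91636×0.95993×0.99183 = -0.161873 + 0.872455 = 0.710582.
Q̄ = (S_0/π) × [bracket] = (2344/π) × 0.710582 = 530.18 W/m².
Daily total = Q̄ × 13.20 h × 3600 s/h = 530.18 × 13.20 × 3600 / 10⁶ = 25.19 MJ/m².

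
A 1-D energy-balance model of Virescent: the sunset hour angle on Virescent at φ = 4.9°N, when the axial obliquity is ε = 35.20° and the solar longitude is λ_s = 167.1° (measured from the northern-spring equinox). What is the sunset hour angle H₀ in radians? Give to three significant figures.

H₀ = 1.58 rad

Solar declination: sin δ = sin ε · sin λ_s = sin 35.20° × sin 167.1° = 0.12869, so δ = +7.394°.
cos H₀ = −tan φ · tan δ = −tan(+4.9°) × tan(+7.394°) = -0.0111, so H₀ = 1.5819 rad = 90.64°.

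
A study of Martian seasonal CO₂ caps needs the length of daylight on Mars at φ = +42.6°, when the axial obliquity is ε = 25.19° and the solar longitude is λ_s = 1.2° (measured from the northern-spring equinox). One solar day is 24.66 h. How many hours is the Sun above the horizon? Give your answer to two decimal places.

Solar declination: sin δ = sin ε · sin λ_s = sin 25.19° × sin 1.2° = 0.00891, so δ = +0.511°.
cos H₀ = −tan φ · tan δ = −tan(+42.6°) × tan(+0.511°) = -0.0082, so H₀ = 1.5790 rad = 90.47°.
Daylight = 2H₀/(2π) × 24.66 h = (1.5790/π) × 24.66 = 12.39 h.

12.39 h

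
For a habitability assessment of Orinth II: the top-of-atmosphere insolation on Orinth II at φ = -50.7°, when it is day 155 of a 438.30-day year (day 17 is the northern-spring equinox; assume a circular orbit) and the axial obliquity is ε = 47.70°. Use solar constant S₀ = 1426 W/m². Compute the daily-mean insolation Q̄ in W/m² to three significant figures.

Q̄ ≈ 0.00 W/m²

Solar longitude: λ_s = 360° × (155 − 17)/438.30 = 113.347°.
sin δ = sin 47.70° × sin 113.347° = 0.67907, so δ = +42.771°.
cos H₀ = −tan(-50.7°) tan(+42.771°) = 1.1302 ≥ 1 ⇒ polar night, H₀ = 0 and Q̄ = 0.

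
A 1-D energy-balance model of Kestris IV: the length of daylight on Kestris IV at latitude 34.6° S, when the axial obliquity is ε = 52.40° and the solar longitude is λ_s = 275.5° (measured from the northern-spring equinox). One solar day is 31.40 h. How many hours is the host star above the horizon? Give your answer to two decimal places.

26.56 h

Solar declination: sin δ = sin ε · sin λ_s = sin 52.40° × sin 275.5° = -0.78864, so δ = -52.059°.
cos H₀ = −tan φ · tan δ = −tan(-34.6°) × tan(-52.059°) = -0.8848, so H₀ = 2.6570 rad = 152.23°.
Daylight = 2H₀/(2π) × 31.40 h = (2.6570/π) × 31.40 = 26.56 h.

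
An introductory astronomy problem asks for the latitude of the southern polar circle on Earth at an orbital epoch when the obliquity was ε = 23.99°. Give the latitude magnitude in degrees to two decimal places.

The polar circle is the lowest latitude that experiences at least one full rotation of continuous darkness at the northern-summer solstice; it lies at |ϕ| = 90° − ε = 90° − 23.99° = 66.01°.

66.01°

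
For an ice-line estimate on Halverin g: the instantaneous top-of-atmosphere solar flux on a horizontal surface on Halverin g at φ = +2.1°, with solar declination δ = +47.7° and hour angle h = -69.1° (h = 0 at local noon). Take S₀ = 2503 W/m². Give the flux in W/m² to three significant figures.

668 W/m²

cos θ_z = sin φ sin δ + cos φ cos δ cos h = 0.027103 + 0.239928 = 0.267031.
Flux = S₀ · cos θ_z = 2503 × 0.267031 = 668.4 W/m².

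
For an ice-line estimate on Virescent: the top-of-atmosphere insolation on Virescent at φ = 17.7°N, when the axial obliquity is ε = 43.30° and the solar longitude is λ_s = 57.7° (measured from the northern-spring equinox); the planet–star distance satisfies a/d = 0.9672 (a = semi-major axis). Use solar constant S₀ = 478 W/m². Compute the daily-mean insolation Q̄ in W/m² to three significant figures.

Solar declination: sin δ = sin ε · sin λ_s = sin 43.30° × sin 57.7° = 0.57970, so δ = +35.429°.
cos H₀ = −tan(+17.7°) tan(+35.429°) = -0.2270, H₀ = 1.7998 rad.
Bracket: H₀ sin φ sin δ + cos φ cos δ sin H₀ = 1.7998×0.30403×0.57970 + 0.95266×0.81483×0.97388 = 0.317208 + 0.755980 = 1.073188.
Inverse-square distance factor (a/d)² = 0.9672² = 0.935476.
Q̄ = (S₀/π) × 0.935476 × [bracket] = (478/π) × 0.935476 × 1.073188 = 152.8 W/m².

Q̄ ≈ 153 W/m²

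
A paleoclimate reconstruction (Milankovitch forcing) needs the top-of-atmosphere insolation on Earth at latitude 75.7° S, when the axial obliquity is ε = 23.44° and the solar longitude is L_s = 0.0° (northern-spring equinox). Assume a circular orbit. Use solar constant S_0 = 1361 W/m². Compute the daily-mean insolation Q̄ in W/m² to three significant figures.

Q̄ ≈ 107 W/m²

Solar declination: sin δ = sin ε · sin L_s = sin 23.44° × sin 0.0° = 0.00000, so δ = +0.000°.
cos h₀ = −tan(-75.7°) tan(+0.000°) = 0.0000, h₀ = 1.5708 rad.
Bracket: h₀ sin ϕ sin δ + cos ϕ cos δ sin h₀ = 1.5708×-0.96902×0.00000 + 0.24700×1.00000×1.00000 = -0.000000 + 0.247000 = 0.247000.
Q̄ = (S_0/π) × [bracket] = (1361/π) × 0.247000 = 107.0 W/m².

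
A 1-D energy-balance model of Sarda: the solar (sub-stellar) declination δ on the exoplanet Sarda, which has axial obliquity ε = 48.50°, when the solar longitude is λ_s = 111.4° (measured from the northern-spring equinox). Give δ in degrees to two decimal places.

sin δ = sin ε · sin λ_s = sin 48.50° × sin 111.4° = 0.697320.
δ = arcsin(0.697320) = +44.21°.

δ = +44.21°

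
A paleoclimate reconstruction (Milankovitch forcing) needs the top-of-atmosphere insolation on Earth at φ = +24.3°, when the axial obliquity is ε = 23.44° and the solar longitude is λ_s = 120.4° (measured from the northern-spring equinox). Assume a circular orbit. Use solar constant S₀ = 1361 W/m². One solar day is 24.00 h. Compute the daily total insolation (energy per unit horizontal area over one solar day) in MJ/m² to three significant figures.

40.8 MJ/m²

Solar declination: sin δ = sin ε · sin λ_s = sin 23.44° × sin 120.4° = 0.34310, so δ = +20.066°.
cos H₀ = −tan(+24.3°) tan(+20.066°) = -0.1649, H₀ = 1.7365 rad.
Bracket: H₀ sin φ sin δ + cos φ cos δ sin H₀ = 1.7365×0.41151×0.34310 + 0.91140×0.93930×0.98631 = 0.245175 + 0.844358 = 1.089533.
Q̄ = (S₀/π) × [bracket] = (1361/π) × 1.089533 = 472.01 W/m².
Daily total = Q̄ × 24.00 h × 3600 s/h = 472.01 × 24.00 × 3600 / 10⁶ = 40.78 MJ/m².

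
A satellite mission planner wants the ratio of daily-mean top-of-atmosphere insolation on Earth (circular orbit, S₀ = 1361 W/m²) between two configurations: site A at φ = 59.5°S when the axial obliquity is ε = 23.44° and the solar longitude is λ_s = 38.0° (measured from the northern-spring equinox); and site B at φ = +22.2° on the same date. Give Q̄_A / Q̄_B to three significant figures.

— Configuration A (φ=-59.5°):
Solar declination: sin δ = sin ε · sin λ_s = sin 23.44° × sin 38.0° = 0.24490, so δ = +14.176°.
cos H₀ = −tan(-59.5°) tan(+14.176°) = 0.4288, H₀ = 1.1276 rad.
Bracket: H₀ sin φ sin δ + cos φ cos δ sin H₀ = 1.1276×-0.86163×0.24490 + 0.50754×0.96955×0.90339 = -0.237938 + 0.444545 = 0.206607.
Q̄ = (S₀/π) × [bracket] = (1361/π) × 0.206607 = 89.506 W/m².
— Configuration B (φ=+22.2°):
cos H₀ = −tan(+22.2°) tan(+14.176°) = -0.1031, H₀ = 1.6741 rad.
Bracket: H₀ sin φ sin δ + cos φ cos δ sin H₀ = 1.6741×0.37784×0.24490 + 0.92587×0.96955×0.99467 = 0.154910 + 0.892893 = 1.047803.
Q̄ = (S₀/π) × [bracket] = (1361/π) × 1.047803 = 453.93 W/m².
Ratio Q̄_A / Q̄_B = 89.506 / 453.93 = 0.1972.

Q̄_A / Q̄_B ≈ 0.197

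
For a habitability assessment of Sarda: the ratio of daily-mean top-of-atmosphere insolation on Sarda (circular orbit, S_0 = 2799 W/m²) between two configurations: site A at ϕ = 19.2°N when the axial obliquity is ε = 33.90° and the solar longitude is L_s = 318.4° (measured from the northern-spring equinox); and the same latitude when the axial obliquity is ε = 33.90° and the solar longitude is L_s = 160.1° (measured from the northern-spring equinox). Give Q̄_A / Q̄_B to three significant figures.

— Configuration A (ϕ=+19.2°):
Solar declination: sin δ = sin ε · sin L_s = sin 33.90° × sin 318.4° = -0.37030, so δ = -21.734°.
cos h₀ = −tan(+19.2°) tan(-21.734°) = 0.1388, h₀ = 1.4315 rad.
Bracket: h₀ sin ϕ sin δ + cos ϕ cos δ sin h₀ = 1.4315×0.32887×-0.37030 + 0.94438×0.92891×0.99032 = -0.174329 + 0.868752 = 0.694423.
Q̄ = (S_0/π) × [bracket] = (2799/π) × 0.694423 = 618.70 W/m².
— Configuration B (ϕ=+19.2°):
Solar declination: sin δ = sin ε · sin L_s = sin 33.90° × sin 160.1° = 0.18985, so δ = +10.944°.
cos h₀ = −tan(+19.2°) tan(+10.944°) = -0.0673, h₀ = 1.6382 rad.
Bracket: h₀ sin ϕ sin δ + cos ϕ cos δ sin h₀ = 1.6382×0.32887×0.18985 + 0.94438×0.98181×0.99773 = 0.102283 + 0.925097 = 1.027380.
Q̄ = (S_0/π) × [bracket] = (2799/π) × 1.027380 = 915.34 W/m².
Ratio Q̄_A / Q̄_B = 618.70 / 915.34 = 0.6759.

Q̄_A / Q̄_B ≈ 0.676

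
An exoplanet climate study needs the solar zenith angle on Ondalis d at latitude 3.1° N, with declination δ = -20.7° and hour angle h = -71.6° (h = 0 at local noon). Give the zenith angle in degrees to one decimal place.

cos θ_z = sin φ sin δ + cos φ cos δ cos h = -0.019115 + 0.294840 = 0.275725.
θ_z = arccos(0.275725) = 74.0°.

θ_z = 74.0°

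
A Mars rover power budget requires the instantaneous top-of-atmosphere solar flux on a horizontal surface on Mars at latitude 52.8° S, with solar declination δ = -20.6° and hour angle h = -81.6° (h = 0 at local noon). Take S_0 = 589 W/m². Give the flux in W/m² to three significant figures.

cos θ_z = sin ϕ sin δ + cos ϕ cos δ cos h = 0.280252 + 0.082674 = 0.362926.
Flux = S_0 · cos θ_z = 589 × 0.362926 = 213.8 W/m².

214 W/m²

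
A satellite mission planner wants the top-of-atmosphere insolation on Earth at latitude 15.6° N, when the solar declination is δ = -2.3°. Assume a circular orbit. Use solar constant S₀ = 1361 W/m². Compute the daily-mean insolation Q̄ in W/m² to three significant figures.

cos H₀ = −tan(+15.6°) tan(-2.300°) = 0.0112, H₀ = 1.5596 rad.
Bracket: H₀ sin φ sin δ + cos φ cos δ sin H₀ = 1.5596×0.26892×-0.04013 + 0.96316×0.99919×0.99994 = -0.016831 + 0.962322 = 0.945491.
Q̄ = (S₀/π) × [bracket] = (1361/π) × 0.945491 = 409.6 W/m².

Q̄ ≈ 410 W/m²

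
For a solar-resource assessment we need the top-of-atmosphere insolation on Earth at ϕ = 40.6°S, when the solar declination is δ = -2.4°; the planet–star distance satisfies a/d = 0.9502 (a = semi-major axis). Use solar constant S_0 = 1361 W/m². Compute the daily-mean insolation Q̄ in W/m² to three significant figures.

Q̄ ≈ 314 W/m²

cos h₀ = −tan(-40.6°) tan(-2.400°) = -0.0359, h₀ = 1.6067 rad.
Bracket: h₀ sin ϕ sin δ + cos ϕ cos δ sin h₀ = 1.6067×-0.65077×-0.04188 + 0.75927×0.99912×0.99935 = 0.043789 + 0.758109 = 0.801898.
Inverse-square distance factor (a/d)² = 0.9502² = 0.902880.
Q̄ = (S_0/π) × 0.902880 × [bracket] = (1361/π) × 0.902880 × 0.801898 = 313.7 W/m².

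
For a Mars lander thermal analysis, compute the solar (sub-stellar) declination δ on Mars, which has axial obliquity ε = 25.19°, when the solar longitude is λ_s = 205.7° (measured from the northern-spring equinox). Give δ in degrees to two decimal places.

δ = -10.64°

sin δ = sin ε · sin λ_s = sin 25.19° × sin 205.7° = -0.184575.
δ = arcsin(-0.184575) = -10.64°.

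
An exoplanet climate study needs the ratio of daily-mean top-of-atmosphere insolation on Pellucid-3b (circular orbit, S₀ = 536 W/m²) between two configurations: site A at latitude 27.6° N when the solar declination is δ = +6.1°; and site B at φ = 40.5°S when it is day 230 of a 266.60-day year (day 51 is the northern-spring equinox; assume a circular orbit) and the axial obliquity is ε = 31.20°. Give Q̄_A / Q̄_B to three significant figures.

— Configuration A (φ=+27.6°):
cos H₀ = −tan(+27.6°) tan(+6.100°) = -0.0559, H₀ = 1.6267 rad.
Bracket: H₀ sin φ sin δ + cos φ cos δ sin H₀ = 1.6267×0.46330×0.10626 + 0.88620×0.99434×0.99844 = 0.080083 + 0.879809 = 0.959892.
Q̄ = (S₀/π) × [bracket] = (536/π) × 0.959892 = 163.77 W/m².
— Configuration B (φ=-40.5°):
Solar longitude: λ_s = 360° × (230 − 51)/266.60 = 241.710°.
sin δ = sin 31.20° × sin 241.710° = -0.45616, so δ = -27.139°.
cos H₀ = −tan(-40.5°) tan(-27.139°) = -0.4378, H₀ = 2.0239 rad.
Bracket: H₀ sin φ sin δ + cos φ cos δ sin H₀ = 2.0239×-0.64945×-0.45616 + 0.76041×0.88990×0.89907 = 0.599587 + 0.608391 = 1.207978.
Q̄ = (S₀/π) × [bracket] = (536/π) × 1.207978 = 206.10 W/m².
Ratio Q̄_A / Q̄_B = 163.77 / 206.10 = 0.7946.

Q̄_A / Q̄_B ≈ 0.795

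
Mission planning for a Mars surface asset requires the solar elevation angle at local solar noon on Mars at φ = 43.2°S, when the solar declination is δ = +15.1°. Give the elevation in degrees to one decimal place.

31.7°

At local noon the hour angle is zero, so the zenith angle equals |φ − δ| = |-43.2° − (+15.100°)| = 58.300°.
Elevation = 90° − 58.300° = 31.7°.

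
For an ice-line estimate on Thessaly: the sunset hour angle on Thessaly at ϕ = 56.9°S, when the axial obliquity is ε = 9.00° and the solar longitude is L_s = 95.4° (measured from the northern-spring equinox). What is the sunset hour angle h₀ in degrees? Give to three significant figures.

h₀ = 76.0°

Solar declination: sin δ = sin ε · sin L_s = sin 9.00° × sin 95.4° = 0.15574, so δ = +8.960°.
cos h₀ = −tan ϕ · tan δ = −tan(-56.9°) × tan(+8.960°) = 0.2419, so h₀ = 1.3265 rad = 76.00°.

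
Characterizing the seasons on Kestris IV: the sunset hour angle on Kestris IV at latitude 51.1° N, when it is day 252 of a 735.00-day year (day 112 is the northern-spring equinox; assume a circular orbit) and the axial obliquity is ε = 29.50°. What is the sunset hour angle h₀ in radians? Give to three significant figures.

h₀ = 2.26 rad

Solar longitude: L_s = 360° × (252 − 112)/735.00 = 68.571°.
sin δ = sin 29.50° × sin 68.571° = 0.45838, so δ = +27.283°.
cos h₀ = −tan ϕ · tan δ = −tan(+51.1°) × tan(+27.283°) = -0.6392, so h₀ = 2.2642 rad = 129.73°.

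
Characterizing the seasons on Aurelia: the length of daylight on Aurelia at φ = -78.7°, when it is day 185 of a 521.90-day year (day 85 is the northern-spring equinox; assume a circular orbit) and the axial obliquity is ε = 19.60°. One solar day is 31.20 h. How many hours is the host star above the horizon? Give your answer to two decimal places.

0.00 h

Solar longitude: λ_s = 360° × (185 − 85)/521.90 = 68.979°.
sin δ = sin 19.60° × sin 68.979° = 0.31313, so δ = +18.248°.
cos H₀ = −tan φ · tan δ = 1.6500 ≥ 1, so the host star never rises (polar night) and H₀ = 0.
Daylight = 2H₀/(2π) × 31.20 h = (0.0000/π) × 31.20 = 0.00 h.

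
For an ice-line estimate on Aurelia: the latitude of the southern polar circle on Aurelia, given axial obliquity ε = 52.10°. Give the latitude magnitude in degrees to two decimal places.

37.90°

The polar circle is the lowest latitude that experiences at least one full rotation of continuous darkness at the northern-summer solstice; it lies at |ϕ| = 90° − ε = 90° − 52.10° = 37.90°.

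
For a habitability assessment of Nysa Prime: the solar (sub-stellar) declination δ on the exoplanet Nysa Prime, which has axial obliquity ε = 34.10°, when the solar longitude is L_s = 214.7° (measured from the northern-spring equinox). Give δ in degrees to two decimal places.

δ = -18.61°

sin δ = sin ε · sin L_s = sin 34.10° × sin 214.7° = -0.319160.
δ = arcsin(-0.319160) = -18.61°.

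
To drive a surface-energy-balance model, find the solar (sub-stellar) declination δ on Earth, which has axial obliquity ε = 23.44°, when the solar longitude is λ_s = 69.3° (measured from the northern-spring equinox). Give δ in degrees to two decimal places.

δ = +21.85°

sin δ = sin ε · sin λ_s = sin 23.44° × sin 69.3° = 0.372109.
δ = arcsin(0.372109) = +21.85°.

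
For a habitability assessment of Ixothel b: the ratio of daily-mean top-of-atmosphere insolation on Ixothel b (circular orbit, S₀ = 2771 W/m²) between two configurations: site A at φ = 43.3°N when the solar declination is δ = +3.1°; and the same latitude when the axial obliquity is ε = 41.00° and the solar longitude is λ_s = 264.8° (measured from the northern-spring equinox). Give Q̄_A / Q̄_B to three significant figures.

— Configuration A (φ=+43.3°):
cos H₀ = −tan(+43.3°) tan(+3.100°) = -0.0510, H₀ = 1.6219 rad.
Bracket: H₀ sin φ sin δ + cos φ cos δ sin H₀ = 1.6219×0.68582×0.05408 + 0.72777×0.99854×0.99870 = 0.060155 + 0.725763 = 0.785918.
Q̄ = (S₀/π) × [bracket] = (2771/π) × 0.785918 = 693.21 W/m².
— Configuration B (φ=+43.3°):
Solar declination: sin δ = sin ε · sin λ_s = sin 41.00° × sin 264.8° = -0.65336, so δ = -40.795°.
cos H₀ = −tan(+43.3°) tan(-40.795°) = 0.8133, H₀ = 0.6210 rad.
Bracket: H₀ sin φ sin δ + cos φ cos δ sin H₀ = 0.6210×0.68582×-0.65336 + 0.72777×0.75705×0.58187 = -0.278262 + 0.320586 = 0.042324.
Q̄ = (S₀/π) × [bracket] = (2771/π) × 0.042324 = 37.331 W/m².
Ratio Q̄_A / Q̄_B = 693.21 / 37.331 = 18.57.

Q̄_A / Q̄_B ≈ 18.6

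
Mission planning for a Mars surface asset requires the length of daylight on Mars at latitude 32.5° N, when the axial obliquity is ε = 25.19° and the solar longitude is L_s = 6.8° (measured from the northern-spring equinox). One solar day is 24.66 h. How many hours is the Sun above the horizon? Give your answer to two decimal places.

12.58 h

Solar declination: sin δ = sin ε · sin L_s = sin 25.19° × sin 6.8° = 0.05040, so δ = +2.889°.
cos h₀ = −tan ϕ · tan δ = −tan(+32.5°) × tan(+2.889°) = -0.0321, so h₀ = 1.6029 rad = 91.84°.
Daylight = 2h₀/(2π) × 24.66 h = (1.6029/π) × 24.66 = 12.58 h.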